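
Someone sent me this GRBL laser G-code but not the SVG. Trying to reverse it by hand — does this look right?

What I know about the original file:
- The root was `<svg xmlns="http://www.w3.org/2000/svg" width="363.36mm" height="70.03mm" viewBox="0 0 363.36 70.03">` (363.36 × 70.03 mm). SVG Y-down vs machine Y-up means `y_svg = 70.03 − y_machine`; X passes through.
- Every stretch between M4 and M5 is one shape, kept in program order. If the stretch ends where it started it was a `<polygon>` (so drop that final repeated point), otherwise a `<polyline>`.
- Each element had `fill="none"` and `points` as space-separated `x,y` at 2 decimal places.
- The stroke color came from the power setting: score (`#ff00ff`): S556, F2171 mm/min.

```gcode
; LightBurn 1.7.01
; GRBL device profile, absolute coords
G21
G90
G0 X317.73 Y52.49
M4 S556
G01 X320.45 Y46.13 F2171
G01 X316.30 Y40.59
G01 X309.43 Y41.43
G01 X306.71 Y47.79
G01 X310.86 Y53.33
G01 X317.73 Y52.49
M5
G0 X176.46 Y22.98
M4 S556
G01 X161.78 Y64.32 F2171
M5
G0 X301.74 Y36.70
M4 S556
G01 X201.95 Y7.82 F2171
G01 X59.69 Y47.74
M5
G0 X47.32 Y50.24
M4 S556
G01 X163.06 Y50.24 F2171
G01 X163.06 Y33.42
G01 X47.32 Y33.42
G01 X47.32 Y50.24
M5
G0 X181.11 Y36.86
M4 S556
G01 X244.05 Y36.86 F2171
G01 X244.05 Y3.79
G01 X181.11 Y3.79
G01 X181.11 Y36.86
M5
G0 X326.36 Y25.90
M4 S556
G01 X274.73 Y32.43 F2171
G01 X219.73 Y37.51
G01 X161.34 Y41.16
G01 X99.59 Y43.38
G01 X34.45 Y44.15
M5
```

y_svg = 70.03 − y_m. Every run uses S556, so all elements get stroke `#ff00ff` (score).

[1] closed run; points: 317.73,17.54 320.45,23.90 316.30,29.44 309.43,28.60 306.71,22.24 310.86,16.70

[2] open run; points: 176.46,47.05 161.78,5.71

[3] open run; points: 301.74,33.33 201.95,62.21 59.69,22.29

[4] closed run; points: 47.32,19.79 163.06,19.79 163.06,36.61 47.32,36.61

[5] closed run; points: 181.11,33.17 244.05,33.17 244.05,66.24 181.11,66.24

[6] open run; points: 326.36,44.13 274.73,37.60 219.73,32.52 161.34,28.87 99.59,26.65 34.45,25.88

<svg xmlns="http://www.w3.org/2000/svg" width="363.36mm" height="70.03mm" viewBox="0 0 363.36 70.03">
  <polygon points="317.73,17.54 320.45,23.90 316.30,29.44 309.43,28.60 306.71,22.24 310.86,16.70" fill="none" stroke="#ff00ff"/>
  <polyline points="176.46,47.05 161.78,5.71" fill="none" stroke="#ff00ff"/>
  <polyline points="301.74,33.33 201.95,62.21 59.69,22.29" fill="none" stroke="#ff00ff"/>
  <polygon points="47.32,19.79 163.06,19.79 163.06,36.61 47.32,36.61" fill="none" stroke="#ff00ff"/>
  <polygon points="181.11,33.17 244.05,33.17 244.05,66.24 181.11,66.24" fill="none" stroke="#ff00ff"/>
  <polyline points="326.36,44.13 274.73,37.60 219.73,32.52 161.34,28.87 99.59,26.65 34.45,25.88" fill="none" stroke="#ff00ff"/>
</svg>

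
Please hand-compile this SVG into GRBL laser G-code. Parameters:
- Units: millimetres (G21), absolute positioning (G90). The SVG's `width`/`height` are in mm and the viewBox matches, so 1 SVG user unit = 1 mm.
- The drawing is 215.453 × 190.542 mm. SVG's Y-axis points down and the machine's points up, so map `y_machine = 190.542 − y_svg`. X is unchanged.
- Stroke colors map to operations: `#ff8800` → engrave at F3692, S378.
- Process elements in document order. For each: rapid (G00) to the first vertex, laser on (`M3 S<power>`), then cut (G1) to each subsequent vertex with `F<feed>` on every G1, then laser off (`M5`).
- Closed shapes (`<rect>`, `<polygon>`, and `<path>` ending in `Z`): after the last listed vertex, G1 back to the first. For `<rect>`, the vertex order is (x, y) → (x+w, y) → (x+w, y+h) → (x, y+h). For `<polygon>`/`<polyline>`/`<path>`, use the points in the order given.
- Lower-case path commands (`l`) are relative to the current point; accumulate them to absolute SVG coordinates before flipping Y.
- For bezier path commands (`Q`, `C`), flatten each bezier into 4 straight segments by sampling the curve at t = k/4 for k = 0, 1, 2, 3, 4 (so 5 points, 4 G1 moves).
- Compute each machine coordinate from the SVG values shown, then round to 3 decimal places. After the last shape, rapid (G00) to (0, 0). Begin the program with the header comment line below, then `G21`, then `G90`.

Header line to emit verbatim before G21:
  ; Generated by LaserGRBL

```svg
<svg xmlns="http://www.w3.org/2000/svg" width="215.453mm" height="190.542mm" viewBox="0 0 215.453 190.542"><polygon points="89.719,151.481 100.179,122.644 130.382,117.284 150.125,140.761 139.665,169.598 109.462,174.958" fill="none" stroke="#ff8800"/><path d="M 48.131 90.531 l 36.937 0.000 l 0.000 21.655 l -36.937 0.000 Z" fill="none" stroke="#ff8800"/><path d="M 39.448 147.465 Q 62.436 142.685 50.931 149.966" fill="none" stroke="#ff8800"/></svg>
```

viewBox `0 0 215.453 190.542` with mm width/height → 1 unit = 1 mm. Flip: y_m = 190.542 − y_svg.

**Shape 1** — `<polygon>` regular polygon, stroke `#ff8800` → engrave (S378, F3692). Machine vertices: (89.719,39.061) → (100.179,67.898) → (130.382,73.258) → (150.125,49.781) → (139.665,20.944) → (109.462,15.584) → (89.719,39.061). Closed: final G1 returns to the first vertex.

**Shape 2** — `<path>` rectangle, stroke `#ff8800` → engrave (S378, F3692). Machine vertices: (48.131,100.011) → (85.068,100.011) → (85.068,78.356) → (48.131,78.356) → (48.131,100.011). Closed: final G1 returns to the first vertex.

**Shape 3** — `<path>` quadratic bezier, stroke `#ff8800` → engrave (S378, F3692). Control points (SVG): P0=(39.448,147.465), P1=(62.436,142.685), P2=(50.931,149.966); sampled at t=k/4. Machine vertices: (39.448,43.077) → (48.786,44.713) → (53.813,44.842) → (54.528,43.463) → (50.931,40.576). Open path.

; Generated by LaserGRBL
G21
G90
G00 X89.719 Y39.061
M3 S378
G1 X100.179 Y67.898 F3692
G1 X130.382 Y73.258 F3692
G1 X150.125 Y49.781 F3692
G1 X139.665 Y20.944 F3692
G1 X109.462 Y15.584 F3692
G1 X89.719 Y39.061 F3692
M5
G00 X48.131 Y100.011
M3 S378
G1 X85.068 Y100.011 F3692
G1 X85.068 Y78.356 F3692
G1 X48.131 Y78.356 F3692
G1 X48.131 Y100.011 F3692
M5
G00 X39.448 Y43.077
M3 S378
G1 X48.786 Y44.713 F3692
G1 X53.813 Y44.842 F3692
G1 X54.528 Y43.463 F3692
G1 X50.931 Y40.576 F3692
M5
G00 X0.000 Y0.000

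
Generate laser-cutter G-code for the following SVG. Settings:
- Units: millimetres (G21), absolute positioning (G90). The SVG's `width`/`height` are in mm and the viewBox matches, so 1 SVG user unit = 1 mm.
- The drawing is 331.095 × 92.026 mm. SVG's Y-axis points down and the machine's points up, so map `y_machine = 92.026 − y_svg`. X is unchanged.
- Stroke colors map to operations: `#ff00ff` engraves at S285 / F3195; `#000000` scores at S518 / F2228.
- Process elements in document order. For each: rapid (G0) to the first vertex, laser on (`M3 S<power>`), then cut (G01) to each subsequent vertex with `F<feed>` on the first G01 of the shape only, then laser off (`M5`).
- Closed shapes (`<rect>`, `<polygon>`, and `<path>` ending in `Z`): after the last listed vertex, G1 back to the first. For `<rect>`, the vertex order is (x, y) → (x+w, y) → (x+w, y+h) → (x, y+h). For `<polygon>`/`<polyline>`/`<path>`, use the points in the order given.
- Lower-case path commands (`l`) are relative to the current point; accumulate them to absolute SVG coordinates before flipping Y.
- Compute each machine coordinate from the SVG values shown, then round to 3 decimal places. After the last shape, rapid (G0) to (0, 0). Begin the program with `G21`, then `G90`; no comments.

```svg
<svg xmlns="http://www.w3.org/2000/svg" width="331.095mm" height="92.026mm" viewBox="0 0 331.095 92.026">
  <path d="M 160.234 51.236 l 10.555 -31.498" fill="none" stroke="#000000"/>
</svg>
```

G21
G90
G0 X160.234 Y40.790
M3 S518
G01 X170.789 Y72.288 F2228
M5
G0 X0.000 Y0.000

viewBox `0 0 331.095 92.026` with mm width/height → 1 unit = 1 mm. Flip: y_m = 92.026 − y_svg.

**Shape 1** — `<path>` line segment, stroke `#000000` → score (S518, F2228). Machine vertices: (160.234,40.790) → (170.789,72.288). Open path.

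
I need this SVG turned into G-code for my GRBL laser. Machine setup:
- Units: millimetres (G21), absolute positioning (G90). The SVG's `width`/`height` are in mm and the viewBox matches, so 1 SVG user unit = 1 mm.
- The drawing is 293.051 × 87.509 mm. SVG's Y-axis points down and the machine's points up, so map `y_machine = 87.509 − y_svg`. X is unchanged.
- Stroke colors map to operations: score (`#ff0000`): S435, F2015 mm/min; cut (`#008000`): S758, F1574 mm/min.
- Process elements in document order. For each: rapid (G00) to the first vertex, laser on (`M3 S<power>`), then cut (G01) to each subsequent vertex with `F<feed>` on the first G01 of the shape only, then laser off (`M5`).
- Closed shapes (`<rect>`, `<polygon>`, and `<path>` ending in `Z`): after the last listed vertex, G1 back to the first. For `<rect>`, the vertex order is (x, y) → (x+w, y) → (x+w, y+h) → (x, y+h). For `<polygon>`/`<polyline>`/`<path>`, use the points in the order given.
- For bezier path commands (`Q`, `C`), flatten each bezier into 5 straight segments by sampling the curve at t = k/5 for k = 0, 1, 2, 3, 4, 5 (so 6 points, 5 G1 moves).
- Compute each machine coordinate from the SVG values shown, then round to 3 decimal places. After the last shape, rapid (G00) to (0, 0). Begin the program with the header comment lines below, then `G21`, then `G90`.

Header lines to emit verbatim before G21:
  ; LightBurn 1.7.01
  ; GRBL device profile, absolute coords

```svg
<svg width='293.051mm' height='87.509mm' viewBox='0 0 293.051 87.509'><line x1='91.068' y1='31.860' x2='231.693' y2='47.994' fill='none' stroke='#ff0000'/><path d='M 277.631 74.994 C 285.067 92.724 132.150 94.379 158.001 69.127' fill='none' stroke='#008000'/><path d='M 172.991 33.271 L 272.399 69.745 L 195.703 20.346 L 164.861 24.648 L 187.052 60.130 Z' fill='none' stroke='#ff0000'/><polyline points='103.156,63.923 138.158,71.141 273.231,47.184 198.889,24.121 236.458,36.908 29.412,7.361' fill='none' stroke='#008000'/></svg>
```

Since the viewBox matches the mm dimensions, user units are millimetres directly. The only transform is the Y-flip y_m = 87.509 − y_svg.

Shape 1 is a line segment drawn with `<line>`. Its stroke #ff0000 means score at S435, F2015. After flipping Y the toolpath is (91.068,55.649) → (231.693,39.515).

Shape 2 is a cubic bezier drawn with `<path>`. Its stroke #008000 means cut at S758, F1574. After flipping Y the toolpath is (277.631,12.515) → (265.563,3.893) → (231.289,-0.352) → (191.085,0.302) → (161.230,6.373) → (158.001,18.382).

Shape 3 is a closed polygon drawn with `<path>`. Its stroke #ff0000 means score at S435, F2015. After flipping Y the toolpath is (172.991,54.238) → (272.399,17.764) → (195.703,67.163) → (164.861,62.861) → (187.052,27.379) → (172.991,54.238), returning to the start.

Shape 4 is a open polyline drawn with `<polyline>`. Its stroke #008000 means cut at S758, F1574. After flipping Y the toolpath is (103.156,23.586) → (138.158,16.368) → (273.231,40.325) → (198.889,63.388) → (236.458,50.601) → (29.412,80.148).

; LightBurn 1.7.01
; GRBL device profile, absolute coords
G21
G90
G00 X91.068 Y55.649
M3 S435
G01 X231.693 Y39.515 F2015
M5
G00 X277.631 Y12.515
M3 S758
G01 X265.563 Y3.893 F1574
G01 X231.289 Y-0.352
G01 X191.085 Y0.302
G01 X161.230 Y6.373
G01 X158.001 Y18.382
M5
G00 X172.991 Y54.238
M3 S435
G01 X272.399 Y17.764 F2015
G01 X195.703 Y67.163
G01 X164.861 Y62.861
G01 X187.052 Y27.379
G01 X172.991 Y54.238
M5
G00 X103.156 Y23.586
M3 S758
G01 X138.158 Y16.368 F1574
G01 X273.231 Y40.325
G01 X198.889 Y63.388
G01 X236.458 Y50.601
G01 X29.412 Y80.148
M5
G00 X0.000 Y0.000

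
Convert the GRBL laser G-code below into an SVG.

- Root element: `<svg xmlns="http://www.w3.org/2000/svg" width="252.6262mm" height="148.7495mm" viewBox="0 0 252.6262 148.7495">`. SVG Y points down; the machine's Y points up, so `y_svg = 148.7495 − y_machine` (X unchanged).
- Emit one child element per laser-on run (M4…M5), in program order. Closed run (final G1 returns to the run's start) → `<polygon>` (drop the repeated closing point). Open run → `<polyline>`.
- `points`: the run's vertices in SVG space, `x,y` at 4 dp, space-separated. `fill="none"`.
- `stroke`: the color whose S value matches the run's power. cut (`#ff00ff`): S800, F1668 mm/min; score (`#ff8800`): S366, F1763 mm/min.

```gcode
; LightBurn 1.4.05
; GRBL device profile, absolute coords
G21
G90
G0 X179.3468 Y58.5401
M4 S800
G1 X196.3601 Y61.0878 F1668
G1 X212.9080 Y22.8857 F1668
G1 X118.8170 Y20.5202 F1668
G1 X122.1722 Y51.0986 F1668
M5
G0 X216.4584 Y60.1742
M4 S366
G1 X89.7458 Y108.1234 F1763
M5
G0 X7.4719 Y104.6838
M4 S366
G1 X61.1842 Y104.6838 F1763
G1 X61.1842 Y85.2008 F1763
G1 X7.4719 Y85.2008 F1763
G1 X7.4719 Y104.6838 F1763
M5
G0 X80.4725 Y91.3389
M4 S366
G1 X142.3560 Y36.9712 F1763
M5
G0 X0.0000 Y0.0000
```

Machine Y-up, SVG Y-down with viewBox height 148.7495, so y_svg = 148.7495 − y_machine; X carries over.

Run 1: power S800 maps to stroke `#ff00ff` (cut). The run is open, so emit a `<polyline>` with points (Y-flipped): 179.3468,90.2094 196.3601,87.6617 212.9080,125.8638 118.8170,128.2293 122.1722,97.6509.

Run 2: power S366 maps to stroke `#ff8800` (score). The run is open, so emit a `<polyline>` with points (Y-flipped): 216.4584,88.5753 89.7458,40.6261.

Run 3: S366 ⇒ score layer `#ff8800`. The run returns to its start, so emit a `<polygon>` with points (Y-flipped): 7.4719,44.0657 61.1842,44.0657 61.1842,63.5487 7.4719,63.5487.

Run 4: power S366 maps to stroke `#ff8800` (score). The run is open, so emit a `<polyline>` with points (Y-flipped): 80.4725,57.4106 142.3560,111.7783.

<svg xmlns="http://www.w3.org/2000/svg" width="252.6262mm" height="148.7495mm" viewBox="0 0 252.6262 148.7495">
  <polyline points="179.3468,90.2094 196.3601,87.6617 212.9080,125.8638 118.8170,128.2293 122.1722,97.6509" fill="none" stroke="#ff00ff"/>
  <polyline points="216.4584,88.5753 89.7458,40.6261" fill="none" stroke="#ff8800"/>
  <polygon points="7.4719,44.0657 61.1842,44.0657 61.1842,63.5487 7.4719,63.5487" fill="none" stroke="#ff8800"/>
  <polyline points="80.4725,57.4106 142.3560,111.7783" fill="none" stroke="#ff8800"/>
</svg>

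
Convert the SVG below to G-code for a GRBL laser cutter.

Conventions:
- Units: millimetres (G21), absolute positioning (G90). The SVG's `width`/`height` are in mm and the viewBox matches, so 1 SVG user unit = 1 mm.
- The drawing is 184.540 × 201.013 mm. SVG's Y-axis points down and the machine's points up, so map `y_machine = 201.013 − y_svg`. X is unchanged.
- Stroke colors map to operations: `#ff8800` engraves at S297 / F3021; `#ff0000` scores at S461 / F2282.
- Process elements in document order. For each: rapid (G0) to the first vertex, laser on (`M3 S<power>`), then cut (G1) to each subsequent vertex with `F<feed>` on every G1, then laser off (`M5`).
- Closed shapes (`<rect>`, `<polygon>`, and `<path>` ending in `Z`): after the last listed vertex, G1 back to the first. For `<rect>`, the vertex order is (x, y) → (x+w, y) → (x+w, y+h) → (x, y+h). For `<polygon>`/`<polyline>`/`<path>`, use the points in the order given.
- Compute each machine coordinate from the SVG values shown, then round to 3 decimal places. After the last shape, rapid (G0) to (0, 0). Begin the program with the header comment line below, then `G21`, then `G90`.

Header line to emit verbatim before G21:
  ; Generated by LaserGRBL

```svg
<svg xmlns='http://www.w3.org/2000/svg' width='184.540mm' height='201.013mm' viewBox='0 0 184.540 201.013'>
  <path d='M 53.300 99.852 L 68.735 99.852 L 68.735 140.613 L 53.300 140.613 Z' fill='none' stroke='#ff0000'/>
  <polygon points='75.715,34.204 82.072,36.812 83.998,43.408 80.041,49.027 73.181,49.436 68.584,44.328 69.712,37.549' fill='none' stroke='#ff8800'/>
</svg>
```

; Generated by LaserGRBL
G21
G90
G0 X53.300 Y101.161
M3 S461
G1 X68.735 Y101.161 F2282
G1 X68.735 Y60.400 F2282
G1 X53.300 Y60.400 F2282
G1 X53.300 Y101.161 F2282
M5
G0 X75.715 Y166.809
M3 S297
G1 X82.072 Y164.201 F3021
G1 X83.998 Y157.605 F3021
G1 X80.041 Y151.986 F3021
G1 X73.181 Y151.577 F3021
G1 X68.584 Y156.685 F3021
G1 X69.712 Y163.464 F3021
G1 X75.715 Y166.809 F3021
M5
G0 X0.000 Y0.000

1 u = 1 mm; y_m = 201.013 − y.

[1] `<path>` rectangle, #ff0000→score S461 F2282: (53.300,101.161) → (68.735,101.161) → (68.735,60.400) → (53.300,60.400) → (53.300,101.161) (closed)

[2] `<polygon>` regular polygon, #ff8800→engrave S297 F3021: (75.715,166.809) → (82.072,164.201) → (83.998,157.605) → (80.041,151.986) → (73.181,151.577) → (68.584,156.685) → (69.712,163.464) → (75.715,166.809) (closed)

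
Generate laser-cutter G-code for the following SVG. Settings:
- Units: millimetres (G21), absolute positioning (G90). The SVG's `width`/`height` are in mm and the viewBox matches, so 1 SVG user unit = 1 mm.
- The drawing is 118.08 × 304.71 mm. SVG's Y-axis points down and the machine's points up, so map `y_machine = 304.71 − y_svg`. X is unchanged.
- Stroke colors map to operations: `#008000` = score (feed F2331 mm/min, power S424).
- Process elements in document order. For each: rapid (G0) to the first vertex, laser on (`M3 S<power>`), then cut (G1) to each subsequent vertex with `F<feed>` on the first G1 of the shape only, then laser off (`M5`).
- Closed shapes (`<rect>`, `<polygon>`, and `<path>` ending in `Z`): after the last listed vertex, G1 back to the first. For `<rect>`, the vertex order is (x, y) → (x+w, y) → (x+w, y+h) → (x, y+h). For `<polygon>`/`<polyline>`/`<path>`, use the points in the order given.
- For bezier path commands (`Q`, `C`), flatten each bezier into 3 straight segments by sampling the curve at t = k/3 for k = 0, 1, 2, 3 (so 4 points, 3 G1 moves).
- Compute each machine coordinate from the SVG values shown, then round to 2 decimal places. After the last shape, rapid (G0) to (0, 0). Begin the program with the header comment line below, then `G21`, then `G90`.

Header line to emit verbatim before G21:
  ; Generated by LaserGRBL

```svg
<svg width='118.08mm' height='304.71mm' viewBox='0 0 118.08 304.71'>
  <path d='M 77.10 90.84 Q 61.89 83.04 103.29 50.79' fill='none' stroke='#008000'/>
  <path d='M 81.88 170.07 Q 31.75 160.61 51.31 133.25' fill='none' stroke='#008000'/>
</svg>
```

; Generated by LaserGRBL
G21
G90
G0 X77.10 Y213.87
M3 S424
G1 X73.25 Y221.79 F2331
G1 X81.98 Y235.14
G1 X103.29 Y253.92
M5
G0 X81.88 Y134.64
M3 S424
G1 X56.20 Y142.94 F2331
G1 X46.01 Y155.21
G1 X51.31 Y171.46
M5
G0 X0.00 Y0.00

viewBox `0 0 118.08 304.71` with mm width/height → 1 unit = 1 mm. Flip: y_m = 304.71 − y_svg.

**Shape 1** — `<path>` quadratic bezier, stroke `#008000` → score (S424, F2331). Control points (SVG): P0=(77.10,90.84), P1=(61.89,83.04), P2=(103.29,50.79); sampled at t=k/3. Machine vertices: (77.10,213.87) → (73.25,221.79) → (81.98,235.14) → (103.29,253.92). Open path.

**Shape 2** — `<path>` quadratic bezier, stroke `#008000` → score (S424, F2331). Control points (SVG): P0=(81.88,170.07), P1=(31.75,160.61), P2=(51.31,133.25); sampled at t=k/3. Machine vertices: (81.88,134.64) → (56.20,142.94) → (46.01,155.21) → (51.31,171.46). Open path.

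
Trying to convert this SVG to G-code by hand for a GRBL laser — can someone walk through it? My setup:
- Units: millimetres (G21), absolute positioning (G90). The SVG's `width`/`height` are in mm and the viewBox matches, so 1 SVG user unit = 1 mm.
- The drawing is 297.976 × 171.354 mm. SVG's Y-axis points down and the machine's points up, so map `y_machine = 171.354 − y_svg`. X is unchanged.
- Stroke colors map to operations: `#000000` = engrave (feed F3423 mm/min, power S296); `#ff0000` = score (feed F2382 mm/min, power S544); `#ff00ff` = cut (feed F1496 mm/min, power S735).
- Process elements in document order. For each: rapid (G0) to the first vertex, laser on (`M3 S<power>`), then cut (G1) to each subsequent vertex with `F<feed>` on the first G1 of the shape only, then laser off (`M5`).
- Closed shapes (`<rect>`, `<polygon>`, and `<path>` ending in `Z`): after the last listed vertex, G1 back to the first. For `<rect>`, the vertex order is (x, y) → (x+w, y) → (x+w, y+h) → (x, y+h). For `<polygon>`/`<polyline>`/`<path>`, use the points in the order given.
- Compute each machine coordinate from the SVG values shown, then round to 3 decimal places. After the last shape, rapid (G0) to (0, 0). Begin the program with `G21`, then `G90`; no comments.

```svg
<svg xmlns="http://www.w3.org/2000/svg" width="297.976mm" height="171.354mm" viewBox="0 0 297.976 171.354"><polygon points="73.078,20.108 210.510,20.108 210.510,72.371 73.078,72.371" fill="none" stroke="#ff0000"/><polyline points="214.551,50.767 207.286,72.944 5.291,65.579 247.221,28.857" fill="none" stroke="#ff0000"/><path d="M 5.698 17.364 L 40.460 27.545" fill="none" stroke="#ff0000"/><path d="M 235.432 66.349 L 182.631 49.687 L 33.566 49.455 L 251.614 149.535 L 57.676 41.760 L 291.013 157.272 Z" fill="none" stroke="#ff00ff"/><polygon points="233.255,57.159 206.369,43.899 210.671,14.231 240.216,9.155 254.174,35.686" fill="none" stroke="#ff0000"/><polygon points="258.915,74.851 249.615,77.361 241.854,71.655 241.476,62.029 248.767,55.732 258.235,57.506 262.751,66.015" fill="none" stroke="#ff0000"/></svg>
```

G21
G90
G0 X73.078 Y151.246
M3 S544
G1 X210.510 Y151.246 F2382
G1 X210.510 Y98.983
G1 X73.078 Y98.983
G1 X73.078 Y151.246
M5
G0 X214.551 Y120.587
M3 S544
G1 X207.286 Y98.410 F2382
G1 X5.291 Y105.775
G1 X247.221 Y142.497
M5
G0 X5.698 Y153.990
M3 S544
G1 X40.460 Y143.809 F2382
M5
G0 X235.432 Y105.005
M3 S735
G1 X182.631 Y121.667 F1496
G1 X33.566 Y121.899
G1 X251.614 Y21.819
G1 X57.676 Y129.594
G1 X291.013 Y14.082
G1 X235.432 Y105.005
M5
G0 X233.255 Y114.195
M3 S544
G1 X206.369 Y127.455 F2382
G1 X210.671 Y157.123
G1 X240.216 Y162.199
G1 X254.174 Y135.668
G1 X233.255 Y114.195
M5
G0 X258.915 Y96.503
M3 S544
G1 X249.615 Y93.993 F2382
G1 X241.854 Y99.699
G1 X241.476 Y109.325
G1 X248.767 Y115.622
G1 X258.235 Y113.848
G1 X262.751 Y105.339
G1 X258.915 Y96.503
M5
G0 X0.000 Y0.000

viewBox `0 0 297.976 171.354` with mm width/height → 1 unit = 1 mm. Flip: y_m = 171.354 − y_svg.

**Shape 1** — `<polygon>` rectangle, stroke `#ff0000` → score (S544, F2382). Machine vertices: (73.078,151.246) → (210.510,151.246) → (210.510,98.983) → (73.078,98.983) → (73.078,151.246). Closed: final G1 returns to the first vertex.

**Shape 2** — `<polyline>` open polyline, stroke `#ff0000` → score (S544, F2382). Machine vertices: (214.551,120.587) → (207.286,98.410) → (5.291,105.775) → (247.221,142.497). Open path.

**Shape 3** — `<path>` line segment, stroke `#ff0000` → score (S544, F2382). Machine vertices: (5.698,153.990) → (40.460,143.809). Open path.

**Shape 4** — `<path>` closed polygon, stroke `#ff00ff` → cut (S735, F1496). Machine vertices: (235.432,105.005) → (182.631,121.667) → (33.566,121.899) → (251.614,21.819) → (57.676,129.594) → (291.013,14.082) → (235.432,105.005). Closed: final G1 returns to the first vertex.

**Shape 5** — `<polygon>` regular polygon, stroke `#ff0000` → score (S544, F2382). Machine vertices: (233.255,114.195) → (206.369,127.455) → (210.671,157.123) → (240.216,162.199) → (254.174,135.668) → (233.255,114.195). Closed: final G1 returns to the first vertex.

**Shape 6** — `<polygon>` regular polygon, stroke `#ff0000` → score (S544, F2382). Machine vertices: (258.915,96.503) → (249.615,93.993) → (241.854,99.699) → (241.476,109.325) → (248.767,115.622) → (258.235,113.848) → (262.751,105.339) → (258.915,96.503). Closed: final G1 returns to the first vertex.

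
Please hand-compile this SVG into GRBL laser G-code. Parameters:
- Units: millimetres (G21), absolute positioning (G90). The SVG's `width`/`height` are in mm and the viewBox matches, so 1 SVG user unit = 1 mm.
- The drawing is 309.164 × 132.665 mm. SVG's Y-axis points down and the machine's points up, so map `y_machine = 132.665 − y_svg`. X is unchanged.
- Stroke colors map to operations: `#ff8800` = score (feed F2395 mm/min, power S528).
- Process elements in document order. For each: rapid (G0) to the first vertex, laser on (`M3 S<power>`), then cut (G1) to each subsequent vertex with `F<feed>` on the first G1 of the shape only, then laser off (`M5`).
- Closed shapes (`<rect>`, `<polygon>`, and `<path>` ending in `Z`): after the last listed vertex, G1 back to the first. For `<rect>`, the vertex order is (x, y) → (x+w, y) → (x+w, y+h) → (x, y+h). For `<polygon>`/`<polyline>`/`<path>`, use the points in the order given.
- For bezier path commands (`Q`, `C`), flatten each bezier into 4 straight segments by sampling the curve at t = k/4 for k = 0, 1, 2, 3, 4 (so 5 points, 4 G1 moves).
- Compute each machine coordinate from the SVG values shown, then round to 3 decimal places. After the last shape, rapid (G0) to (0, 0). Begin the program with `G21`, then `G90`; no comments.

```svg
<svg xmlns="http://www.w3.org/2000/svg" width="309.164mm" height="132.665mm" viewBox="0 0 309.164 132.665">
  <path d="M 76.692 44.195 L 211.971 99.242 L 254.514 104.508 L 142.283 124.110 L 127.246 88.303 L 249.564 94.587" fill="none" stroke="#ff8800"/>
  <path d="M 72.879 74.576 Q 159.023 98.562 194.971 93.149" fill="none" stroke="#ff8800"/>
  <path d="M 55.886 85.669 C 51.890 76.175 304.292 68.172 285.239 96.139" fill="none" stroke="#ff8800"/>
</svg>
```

G21
G90
G0 X76.692 Y88.470
M3 S528
G1 X211.971 Y33.423 F2395
G1 X254.514 Y28.157
G1 X142.283 Y8.555
G1 X127.246 Y44.362
G1 X249.564 Y38.078
M5
G0 X72.879 Y58.089
M3 S528
G1 X112.814 Y47.933 F2395
G1 X146.474 Y41.453
G1 X173.860 Y38.647
G1 X194.971 Y39.516
M5
G0 X55.886 Y46.996
M3 S528
G1 X92.716 Y53.298 F2395
G1 X176.209 Y55.809
G1 X256.879 Y51.296
G1 X285.239 Y36.526
M5
G0 X0.000 Y0.000

viewBox `0 0 309.164 132.665` with mm width/height → 1 unit = 1 mm. Flip: y_m = 132.665 − y_svg.

**Shape 1** — `<path>` open polyline, stroke `#ff8800` → score (S528, F2395). Machine vertices: (76.692,88.470) → (211.971,33.423) → (254.514,28.157) → (142.283,8.555) → (127.246,44.362) → (249.564,38.078). Open path.

**Shape 2** — `<path>` quadratic bezier, stroke `#ff8800` → score (S528, F2395). Control points (SVG): P0=(72.879,74.576), P1=(159.023,98.562), P2=(194.971,93.149); sampled at t=k/4. Machine vertices: (72.879,58.089) → (112.814,47.933) → (146.474,41.453) → (173.860,38.647) → (194.971,39.516). Open path.

**Shape 3** — `<path>` cubic bezier, stroke `#ff8800` → score (S528, F2395). Control points (SVG): P0=(55.886,85.669), P1=(51.890,76.175), P2=(304.292,68.172), P3=(285.239,96.139); sampled at t=k/4. Machine vertices: (55.886,46.996) → (92.716,53.298) → (176.209,55.809) → (256.879,51.296) → (285.239,36.526). Open path.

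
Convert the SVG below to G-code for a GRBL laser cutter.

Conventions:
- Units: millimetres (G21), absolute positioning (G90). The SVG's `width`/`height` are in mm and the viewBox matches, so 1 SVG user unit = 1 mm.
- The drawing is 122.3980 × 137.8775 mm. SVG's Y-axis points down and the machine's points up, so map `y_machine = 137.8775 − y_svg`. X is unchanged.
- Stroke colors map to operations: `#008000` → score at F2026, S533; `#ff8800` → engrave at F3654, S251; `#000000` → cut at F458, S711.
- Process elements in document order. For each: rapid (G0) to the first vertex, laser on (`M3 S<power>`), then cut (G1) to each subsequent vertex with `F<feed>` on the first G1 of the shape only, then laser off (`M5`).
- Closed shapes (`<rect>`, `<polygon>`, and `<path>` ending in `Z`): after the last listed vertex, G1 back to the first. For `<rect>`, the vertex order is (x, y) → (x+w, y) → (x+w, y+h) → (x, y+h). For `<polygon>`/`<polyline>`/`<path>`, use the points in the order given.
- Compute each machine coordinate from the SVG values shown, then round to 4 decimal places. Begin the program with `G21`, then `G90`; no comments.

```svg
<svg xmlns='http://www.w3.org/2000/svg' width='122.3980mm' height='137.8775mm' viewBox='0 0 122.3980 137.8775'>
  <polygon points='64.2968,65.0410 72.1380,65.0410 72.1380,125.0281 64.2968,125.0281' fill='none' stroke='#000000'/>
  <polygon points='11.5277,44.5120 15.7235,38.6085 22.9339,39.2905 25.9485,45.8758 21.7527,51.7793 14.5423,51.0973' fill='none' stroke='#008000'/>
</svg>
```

G21
G90
G0 X64.2968 Y72.8365
M3 S711
G1 X72.1380 Y72.8365 F458
G1 X72.1380 Y12.8494
G1 X64.2968 Y12.8494
G1 X64.2968 Y72.8365
M5
G0 X11.5277 Y93.3655
M3 S533
G1 X15.7235 Y99.2690 F2026
G1 X22.9339 Y98.5870
G1 X25.9485 Y92.0017
G1 X21.7527 Y86.0982
G1 X14.5423 Y86.7802
G1 X11.5277 Y93.3655
M5

viewBox `0 0 122.3980 137.8775` with mm width/height → 1 unit = 1 mm. Flip: y_m = 137.8775 − y_svg.

**Shape 1** — `<polygon>` rectangle, stroke `#000000` → cut (S711, F458). Machine vertices: (64.2968,72.8365) → (72.1380,72.8365) → (72.1380,12.8494) → (64.2968,12.8494) → (64.2968,72.8365). Closed: final G1 returns to the first vertex.

**Shape 2** — `<polygon>` regular polygon, stroke `#008000` → score (S533, F2026). Machine vertices: (11.5277,93.3655) → (15.7235,99.2690) → (22.9339,98.5870) → (25.9485,92.0017) → (21.7527,86.0982) → (14.5423,86.7802) → (11.5277,93.3655). Closed: final G1 returns to the first vertex.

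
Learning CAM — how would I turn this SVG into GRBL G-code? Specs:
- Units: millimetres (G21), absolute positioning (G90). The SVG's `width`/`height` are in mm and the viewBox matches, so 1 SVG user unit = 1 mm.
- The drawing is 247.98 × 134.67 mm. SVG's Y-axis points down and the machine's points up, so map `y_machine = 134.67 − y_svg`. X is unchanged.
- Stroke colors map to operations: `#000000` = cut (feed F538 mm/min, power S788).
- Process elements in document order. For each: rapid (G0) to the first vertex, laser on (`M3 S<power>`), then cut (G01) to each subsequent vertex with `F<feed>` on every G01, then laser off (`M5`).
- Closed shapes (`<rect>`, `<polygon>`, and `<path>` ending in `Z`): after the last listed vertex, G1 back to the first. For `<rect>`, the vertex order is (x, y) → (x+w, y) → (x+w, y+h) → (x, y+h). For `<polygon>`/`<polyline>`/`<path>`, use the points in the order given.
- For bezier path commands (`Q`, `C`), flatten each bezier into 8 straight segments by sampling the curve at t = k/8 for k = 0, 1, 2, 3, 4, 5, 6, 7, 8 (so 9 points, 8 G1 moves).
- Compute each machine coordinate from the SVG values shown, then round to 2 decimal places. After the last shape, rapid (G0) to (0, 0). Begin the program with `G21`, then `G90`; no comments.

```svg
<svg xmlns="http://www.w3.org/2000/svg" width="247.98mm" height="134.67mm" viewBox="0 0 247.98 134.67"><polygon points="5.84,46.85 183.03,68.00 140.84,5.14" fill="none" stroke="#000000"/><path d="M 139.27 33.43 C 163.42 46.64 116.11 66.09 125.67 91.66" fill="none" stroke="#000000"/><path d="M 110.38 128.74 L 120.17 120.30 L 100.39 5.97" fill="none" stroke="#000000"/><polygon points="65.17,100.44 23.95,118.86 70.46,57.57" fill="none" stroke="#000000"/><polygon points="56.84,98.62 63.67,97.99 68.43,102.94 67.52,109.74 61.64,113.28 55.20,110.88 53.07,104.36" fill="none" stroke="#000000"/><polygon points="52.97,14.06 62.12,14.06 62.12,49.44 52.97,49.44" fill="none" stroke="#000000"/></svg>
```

G21
G90
G0 X5.84 Y87.82
M3 S788
G01 X183.03 Y66.67 F538
G01 X140.84 Y129.53 F538
G01 X5.84 Y87.82 F538
M5
G0 X139.27 Y101.24
M3 S788
G01 X145.23 Y95.99 F538
G01 X145.99 Y90.16 F538
G01 X143.06 Y83.75 F538
G01 X137.94 Y76.76 F538
G01 X132.14 Y69.19 F538
G01 X127.16 Y61.04 F538
G01 X124.50 Y52.31 F538
G01 X125.67 Y43.01 F538
M5
G0 X110.38 Y5.93
M3 S788
G01 X120.17 Y14.37 F538
G01 X100.39 Y128.70 F538
M5
G0 X65.17 Y34.23
M3 S788
G01 X23.95 Y15.81 F538
G01 X70.46 Y77.10 F538
G01 X65.17 Y34.23 F538
M5
G0 X56.84 Y36.05
M3 S788
G01 X63.67 Y36.68 F538
G01 X68.43 Y31.73 F538
G01 X67.52 Y24.93 F538
G01 X61.64 Y21.39 F538
G01 X55.20 Y23.79 F538
G01 X53.07 Y30.31 F538
G01 X56.84 Y36.05 F538
M5
G0 X52.97 Y120.61
M3 S788
G01 X62.12 Y120.61 F538
G01 X62.12 Y85.23 F538
G01 X52.97 Y85.23 F538
G01 X52.97 Y120.61 F538
M5
G0 X0.00 Y0.00

1 u = 1 mm; y_m = 134.67 − y.

[1] `<polygon>` closed polygon, #000000→cut S788 F538: (5.84,87.82) → (183.03,66.67) → (140.84,129.53) → (5.84,87.82) (closed)

[2] `<path>` cubic bezier, #000000→cut S788 F538: (139.27,101.24) → (145.23,95.99) → (145.99,90.16) → (143.06,83.75) → (137.94,76.76) → (132.14,69.19) → (127.16,61.04) → (124.50,52.31) → (125.67,43.01)

[3] `<path>` open polyline, #000000→cut S788 F538: (110.38,5.93) → (120.17,14.37) → (100.39,128.70)

[4] `<polygon>` closed polygon, #000000→cut S788 F538: (65.17,34.23) → (23.95,15.81) → (70.46,77.10) → (65.17,34.23) (closed)

[5] `<polygon>` regular polygon, #000000→cut S788 F538: (56.84,36.05) → (63.67,36.68) → (68.43,31.73) → (67.52,24.93) → (61.64,21.39) → (55.20,23.79) → (53.07,30.31) → (56.84,36.05) (closed)

[6] `<polygon>` rectangle, #000000→cut S788 F538: (52.97,120.61) → (62.12,120.61) → (62.12,85.23) → (52.97,85.23) → (52.97,120.61) (closed)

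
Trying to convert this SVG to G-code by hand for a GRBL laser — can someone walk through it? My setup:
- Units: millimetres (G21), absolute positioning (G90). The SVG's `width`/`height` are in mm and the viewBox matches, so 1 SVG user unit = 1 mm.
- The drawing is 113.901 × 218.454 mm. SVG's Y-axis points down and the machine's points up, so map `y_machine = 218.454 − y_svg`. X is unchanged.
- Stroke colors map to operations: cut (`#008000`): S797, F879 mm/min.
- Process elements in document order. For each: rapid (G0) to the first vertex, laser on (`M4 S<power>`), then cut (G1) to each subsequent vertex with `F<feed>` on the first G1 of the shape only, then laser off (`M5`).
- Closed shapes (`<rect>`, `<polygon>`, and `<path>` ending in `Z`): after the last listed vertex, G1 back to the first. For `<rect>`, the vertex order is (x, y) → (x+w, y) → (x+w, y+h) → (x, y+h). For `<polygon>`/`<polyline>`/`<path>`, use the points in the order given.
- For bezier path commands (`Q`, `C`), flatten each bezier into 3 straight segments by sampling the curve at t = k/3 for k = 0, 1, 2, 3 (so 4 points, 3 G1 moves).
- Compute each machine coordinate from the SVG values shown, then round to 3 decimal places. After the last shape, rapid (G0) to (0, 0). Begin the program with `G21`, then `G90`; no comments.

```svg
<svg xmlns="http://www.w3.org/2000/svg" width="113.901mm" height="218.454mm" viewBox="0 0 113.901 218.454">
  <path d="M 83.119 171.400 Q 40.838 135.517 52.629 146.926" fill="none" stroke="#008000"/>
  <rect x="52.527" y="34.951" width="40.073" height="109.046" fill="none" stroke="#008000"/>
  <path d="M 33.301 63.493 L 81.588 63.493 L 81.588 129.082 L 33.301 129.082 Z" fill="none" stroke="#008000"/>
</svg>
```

Since the viewBox matches the mm dimensions, user units are millimetres directly. The only transform is the Y-flip y_m = 218.454 − y_svg.

Shape 1 is a quadratic bezier drawn with `<path>`. Its stroke #008000 means cut at S797, F879. After flipping Y the toolpath is (83.119,47.054) → (60.940,65.721) → (50.776,73.879) → (52.629,71.528).

Shape 2 is a rectangle drawn with `<rect>`. Its stroke #008000 means cut at S797, F879. After flipping Y the toolpath is (52.527,183.503) → (92.600,183.503) → (92.600,74.457) → (52.527,74.457) → (52.527,183.503), returning to the start.

Shape 3 is a rectangle drawn with `<path>`. Its stroke #008000 means cut at S797, F879. After flipping Y the toolpath is (33.301,154.961) → (81.588,154.961) → (81.588,89.372) → (33.301,89.372) → (33.301,154.961), returning to the start.

G21
G90
G0 X83.119 Y47.054
M4 S797
G1 X60.940 Y65.721 F879
G1 X50.776 Y73.879
G1 X52.629 Y71.528
M5
G0 X52.527 Y183.503
M4 S797
G1 X92.600 Y183.503 F879
G1 X92.600 Y74.457
G1 X52.527 Y74.457
G1 X52.527 Y183.503
M5
G0 X33.301 Y154.961
M4 S797
G1 X81.588 Y154.961 F879
G1 X81.588 Y89.372
G1 X33.301 Y89.372
G1 X33.301 Y154.961
M5
G0 X0.000 Y0.000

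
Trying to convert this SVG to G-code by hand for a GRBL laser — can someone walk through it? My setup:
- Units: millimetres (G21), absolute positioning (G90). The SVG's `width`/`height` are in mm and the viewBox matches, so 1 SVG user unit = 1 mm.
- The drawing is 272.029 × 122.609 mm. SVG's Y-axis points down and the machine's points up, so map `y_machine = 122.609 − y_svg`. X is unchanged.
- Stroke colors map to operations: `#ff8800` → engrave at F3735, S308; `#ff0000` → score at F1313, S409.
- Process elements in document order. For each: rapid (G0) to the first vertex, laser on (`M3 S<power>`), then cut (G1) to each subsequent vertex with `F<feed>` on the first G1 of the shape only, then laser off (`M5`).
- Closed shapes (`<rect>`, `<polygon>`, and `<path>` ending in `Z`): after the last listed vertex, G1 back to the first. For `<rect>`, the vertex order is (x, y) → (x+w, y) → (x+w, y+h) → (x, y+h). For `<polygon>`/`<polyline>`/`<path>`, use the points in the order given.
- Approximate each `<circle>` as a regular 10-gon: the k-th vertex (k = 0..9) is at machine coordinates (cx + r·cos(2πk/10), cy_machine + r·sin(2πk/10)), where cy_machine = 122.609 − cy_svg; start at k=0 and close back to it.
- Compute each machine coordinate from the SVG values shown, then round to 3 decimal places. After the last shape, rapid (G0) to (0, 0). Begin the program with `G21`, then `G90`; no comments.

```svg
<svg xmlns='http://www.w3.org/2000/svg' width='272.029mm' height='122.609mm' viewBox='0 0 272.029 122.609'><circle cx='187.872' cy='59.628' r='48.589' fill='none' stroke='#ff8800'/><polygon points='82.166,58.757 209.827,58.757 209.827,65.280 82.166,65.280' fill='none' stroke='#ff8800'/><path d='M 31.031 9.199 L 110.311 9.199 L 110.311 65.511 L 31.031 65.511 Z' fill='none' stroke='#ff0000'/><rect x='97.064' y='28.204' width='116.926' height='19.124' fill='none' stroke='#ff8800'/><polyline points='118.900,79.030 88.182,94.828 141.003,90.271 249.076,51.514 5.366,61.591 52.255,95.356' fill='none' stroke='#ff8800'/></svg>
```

viewBox `0 0 272.029 122.609` with mm width/height → 1 unit = 1 mm. Flip: y_m = 122.609 − y_svg.

**Shape 1** — `<circle>` circle, stroke `#ff8800` → engrave (S308, F3735). Machine vertices: (236.461,62.981) → (227.181,91.541) → (202.887,109.192) → (172.857,109.192) → (148.563,91.541) → (139.283,62.981) → (148.563,34.421) → (172.857,16.770) → (202.887,16.770) → (227.181,34.421) → (236.461,62.981). Closed: final G1 returns to the first vertex.

**Shape 2** — `<polygon>` rectangle, stroke `#ff8800` → engrave (S308, F3735). Machine vertices: (82.166,63.852) → (209.827,63.852) → (209.827,57.329) → (82.166,57.329) → (82.166,63.852). Closed: final G1 returns to the first vertex.

**Shape 3** — `<path>` rectangle, stroke `#ff0000` → score (S409, F1313). Machine vertices: (31.031,113.410) → (110.311,113.410) → (110.311,57.098) → (31.031,57.098) → (31.031,113.410). Closed: final G1 returns to the first vertex.

**Shape 4** — `<rect>` rectangle, stroke `#ff8800` → engrave (S308, F3735). Machine vertices: (97.064,94.405) → (213.990,94.405) → (213.990,75.281) → (97.064,75.281) → (97.064,94.405). Closed: final G1 returns to the first vertex.

**Shape 5** — `<polyline>` open polyline, stroke `#ff8800` → engrave (S308, F3735). Machine vertices: (118.900,43.579) → (88.182,27.781) → (141.003,32.338) → (249.076,71.095) → (5.366,61.018) → (52.255,27.253). Open path.

G21
G90
G0 X236.461 Y62.981
M3 S308
G1 X227.181 Y91.541 F3735
G1 X202.887 Y109.192
G1 X172.857 Y109.192
G1 X148.563 Y91.541
G1 X139.283 Y62.981
G1 X148.563 Y34.421
G1 X172.857 Y16.770
G1 X202.887 Y16.770
G1 X227.181 Y34.421
G1 X236.461 Y62.981
M5
G0 X82.166 Y63.852
M3 S308
G1 X209.827 Y63.852 F3735
G1 X209.827 Y57.329
G1 X82.166 Y57.329
G1 X82.166 Y63.852
M5
G0 X31.031 Y113.410
M3 S409
G1 X110.311 Y113.410 F1313
G1 X110.311 Y57.098
G1 X31.031 Y57.098
G1 X31.031 Y113.410
M5
G0 X97.064 Y94.405
M3 S308
G1 X213.990 Y94.405 F3735
G1 X213.990 Y75.281
G1 X97.064 Y75.281
G1 X97.064 Y94.405
M5
G0 X118.900 Y43.579
M3 S308
G1 X88.182 Y27.781 F3735
G1 X141.003 Y32.338
G1 X249.076 Y71.095
G1 X5.366 Y61.018
G1 X52.255 Y27.253
M5
G0 X0.000 Y0.000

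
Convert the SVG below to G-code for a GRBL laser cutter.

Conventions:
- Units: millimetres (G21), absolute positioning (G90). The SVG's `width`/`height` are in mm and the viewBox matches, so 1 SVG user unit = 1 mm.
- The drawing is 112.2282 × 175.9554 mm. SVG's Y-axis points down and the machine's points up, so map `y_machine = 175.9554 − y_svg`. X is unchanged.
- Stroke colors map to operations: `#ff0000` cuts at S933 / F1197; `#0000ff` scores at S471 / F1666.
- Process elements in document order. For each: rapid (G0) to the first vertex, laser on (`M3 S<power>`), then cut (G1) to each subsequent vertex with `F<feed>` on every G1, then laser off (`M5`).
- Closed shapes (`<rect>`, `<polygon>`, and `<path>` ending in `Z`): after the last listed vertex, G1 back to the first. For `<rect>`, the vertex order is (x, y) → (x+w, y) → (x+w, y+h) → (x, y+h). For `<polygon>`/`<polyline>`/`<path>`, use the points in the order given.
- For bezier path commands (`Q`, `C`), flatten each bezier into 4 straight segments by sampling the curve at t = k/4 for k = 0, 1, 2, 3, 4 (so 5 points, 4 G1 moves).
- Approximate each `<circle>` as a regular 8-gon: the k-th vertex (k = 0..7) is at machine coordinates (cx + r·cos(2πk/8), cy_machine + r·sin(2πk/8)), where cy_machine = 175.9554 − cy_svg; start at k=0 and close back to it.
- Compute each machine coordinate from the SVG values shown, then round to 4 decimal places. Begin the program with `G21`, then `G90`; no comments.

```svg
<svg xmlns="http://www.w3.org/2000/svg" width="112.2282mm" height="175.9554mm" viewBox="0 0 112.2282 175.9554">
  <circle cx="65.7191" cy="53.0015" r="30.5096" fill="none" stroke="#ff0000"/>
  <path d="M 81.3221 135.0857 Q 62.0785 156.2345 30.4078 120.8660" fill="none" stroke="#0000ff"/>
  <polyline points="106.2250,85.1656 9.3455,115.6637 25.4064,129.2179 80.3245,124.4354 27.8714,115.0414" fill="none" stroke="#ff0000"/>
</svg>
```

G21
G90
G0 X96.2287 Y122.9539
M3 S933
G1 X87.2926 Y144.5274 F1197
G1 X65.7191 Y153.4635 F1197
G1 X44.1456 Y144.5274 F1197
G1 X35.2095 Y122.9539 F1197
G1 X44.1456 Y101.3804 F1197
G1 X65.7191 Y92.4443 F1197
G1 X87.2926 Y101.3804 F1197
G1 X96.2287 Y122.9539 F1197
M5
G0 X81.3221 Y40.8697
M3 S471
G1 X70.9236 Y33.8276 F1666
G1 X58.9717 Y33.8502 F1666
G1 X45.4665 Y40.9375 F1666
G1 X30.4078 Y55.0894 F1666
M5
G0 X106.2250 Y90.7898
M3 S933
G1 X9.3455 Y60.2917 F1197
G1 X25.4064 Y46.7375 F1197
G1 X80.3245 Y51.5200 F1197
G1 X27.8714 Y60.9140 F1197
M5

Since the viewBox matches the mm dimensions, user units are millimetres directly. The only transform is the Y-flip y_m = 175.9554 − y_svg.

Shape 1 is a circle drawn with `<circle>`. Its stroke #ff0000 means cut at S933, F1197. After flipping Y the toolpath is (96.2287,122.9539) → (87.2926,144.5274) → (65.7191,153.4635) → (44.1456,144.5274) → (35.2095,122.9539) → (44.1456,101.3804) → (65.7191,92.4443) → (87.2926,101.3804) → (96.2287,122.9539), returning to the start.

Shape 2 is a quadratic bezier drawn with `<path>`. Its stroke #0000ff means score at S471, F1666. After flipping Y the toolpath is (81.3221,40.8697) → (70.9236,33.8276) → (58.9717,33.8502) → (45.4665,40.9375) → (30.4078,55.0894).

Shape 3 is a open polyline drawn with `<polyline>`. Its stroke #ff0000 means cut at S933, F1197. After flipping Y the toolpath is (106.2250,90.7898) → (9.3455,60.2917) → (25.4064,46.7375) → (80.3245,51.5200) → (27.8714,60.9140).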